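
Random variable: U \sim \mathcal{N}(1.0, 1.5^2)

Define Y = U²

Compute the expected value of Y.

E[U²] = Var(U) + (E[U])² = 2.25 + 1 = 3.25

3.25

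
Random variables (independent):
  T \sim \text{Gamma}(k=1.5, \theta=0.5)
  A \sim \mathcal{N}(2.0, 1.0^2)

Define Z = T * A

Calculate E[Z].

For independent RVs: E[XY] = E[X]*E[Y]
E[T] = 0.75
E[A] = 2
E[Z] = 0.75 * 2 = 1.5

1.5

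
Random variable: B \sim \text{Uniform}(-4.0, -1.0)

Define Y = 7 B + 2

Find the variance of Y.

For Y = aB + b: Var(Y) = a² * Var(B)
Var(B) = (-1 + 4)^2/12 = 0.75
Var(Y) = 7² * 0.75 = 49 * 0.75 = 36.75

36.75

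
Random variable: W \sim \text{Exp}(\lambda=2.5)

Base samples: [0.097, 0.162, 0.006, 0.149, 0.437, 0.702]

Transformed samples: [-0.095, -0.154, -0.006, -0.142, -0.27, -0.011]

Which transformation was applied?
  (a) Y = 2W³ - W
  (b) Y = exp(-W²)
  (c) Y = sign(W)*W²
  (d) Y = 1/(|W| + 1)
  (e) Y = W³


Checking option (a) Y = 2W³ - W:
  W = 0.097 -> Y = -0.095 ✓
  W = 0.162 -> Y = -0.154 ✓
  W = 0.006 -> Y = -0.006 ✓
All samples match this transformation.

(a) 2W³ - W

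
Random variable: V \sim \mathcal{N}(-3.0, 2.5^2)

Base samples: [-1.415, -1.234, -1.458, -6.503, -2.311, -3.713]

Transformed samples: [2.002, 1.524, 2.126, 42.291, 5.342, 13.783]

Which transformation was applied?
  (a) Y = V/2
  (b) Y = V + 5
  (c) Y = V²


Checking option (c) Y = V²:
  V = -1.415 -> Y = 2.002 ✓
  V = -1.234 -> Y = 1.524 ✓
  V = -1.458 -> Y = 2.126 ✓
All samples match this transformation.

(c) V²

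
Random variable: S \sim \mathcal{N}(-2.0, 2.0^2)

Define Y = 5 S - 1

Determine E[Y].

For Y = 5S - 1:
E[Y] = 5 * E[S] - 1
E[S] = -2.0 = -2
E[Y] = 5 * (-2) - 1 = -11

-11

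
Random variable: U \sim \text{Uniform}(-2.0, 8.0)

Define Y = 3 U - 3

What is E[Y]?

For Y = 3U - 3:
E[Y] = 3 * E[U] - 3
E[U] = (-2 + 8)/2 = 3
E[Y] = 3 * 3 - 3 = 6

6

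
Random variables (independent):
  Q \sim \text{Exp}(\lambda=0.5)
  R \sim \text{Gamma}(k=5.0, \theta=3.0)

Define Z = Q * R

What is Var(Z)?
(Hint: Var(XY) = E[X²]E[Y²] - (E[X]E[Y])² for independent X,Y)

Var(XY) = E[X²]E[Y²] - (E[X]E[Y])²
E[Q] = 2, Var(Q) = 4
E[R] = 15, Var(R) = 45
E[Q²] = 4 + 2² = 8
E[R²] = 45 + 15² = 270
Var(Z) = 8*270 - (2*15)²
= 2160 - 900 = 1260

1260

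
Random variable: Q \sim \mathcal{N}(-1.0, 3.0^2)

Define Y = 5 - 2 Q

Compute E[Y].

For Y = -2Q + 5:
E[Y] = -2 * E[Q] + 5
E[Q] = -1.0 = -1
E[Y] = -2 * (-1) + 5 = 7

7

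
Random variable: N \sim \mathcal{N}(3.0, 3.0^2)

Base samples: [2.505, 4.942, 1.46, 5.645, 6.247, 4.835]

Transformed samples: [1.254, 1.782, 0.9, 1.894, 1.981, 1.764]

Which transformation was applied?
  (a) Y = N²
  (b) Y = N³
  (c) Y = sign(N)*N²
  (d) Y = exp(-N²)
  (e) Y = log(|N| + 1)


Checking option (e) Y = log(|N| + 1):
  N = 2.505 -> Y = 1.254 ✓
  N = 4.942 -> Y = 1.782 ✓
  N = 1.46 -> Y = 0.9 ✓
All samples match this transformation.

(e) log(|N| + 1)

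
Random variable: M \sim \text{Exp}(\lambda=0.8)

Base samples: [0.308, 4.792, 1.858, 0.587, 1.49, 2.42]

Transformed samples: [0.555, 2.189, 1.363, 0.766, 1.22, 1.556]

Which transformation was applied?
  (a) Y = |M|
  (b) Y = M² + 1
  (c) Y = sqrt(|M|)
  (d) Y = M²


Checking option (c) Y = sqrt(|M|):
  M = 0.308 -> Y = 0.555 ✓
  M = 4.792 -> Y = 2.189 ✓
  M = 1.858 -> Y = 1.363 ✓
All samples match this transformation.

(c) sqrt(|M|)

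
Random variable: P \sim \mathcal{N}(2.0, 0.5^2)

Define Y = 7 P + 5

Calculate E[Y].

For Y = 7P + 5:
E[Y] = 7 * E[P] + 5
E[P] = 2.0 = 2
E[Y] = 7 * 2 + 5 = 19

19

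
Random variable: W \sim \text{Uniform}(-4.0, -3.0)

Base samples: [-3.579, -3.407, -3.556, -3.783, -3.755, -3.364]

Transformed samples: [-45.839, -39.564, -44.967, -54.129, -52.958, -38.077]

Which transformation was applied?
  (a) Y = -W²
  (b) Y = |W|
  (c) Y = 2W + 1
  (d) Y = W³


Checking option (d) Y = W³:
  W = -3.579 -> Y = -45.839 ✓
  W = -3.407 -> Y = -39.564 ✓
  W = -3.556 -> Y = -44.967 ✓
All samples match this transformation.

(d) W³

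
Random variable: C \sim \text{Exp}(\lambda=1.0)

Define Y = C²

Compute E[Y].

Using E[X²] = Var(X) + (E[X])²:
E[C] = 1
Var(C) = 1/1.0^2 = 1
E[C²] = 1 + 1² = 1 + 1 = 2

2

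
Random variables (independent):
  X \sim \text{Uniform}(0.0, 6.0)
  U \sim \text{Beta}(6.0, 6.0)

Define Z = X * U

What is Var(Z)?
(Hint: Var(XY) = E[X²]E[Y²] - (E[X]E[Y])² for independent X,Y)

Var(XY) = E[X²]E[Y²] - (E[X]E[Y])²
E[X] = 3, Var(X) = 3
E[U] = 0.5, Var(U) = 0.019230769
E[X²] = 3 + 3² = 12
E[U²] = 0.019230769 + 0.5² = 0.26923077
Var(Z) = 12*0.26923077 - (3*0.5)²
= 3.2307692 - 2.25 = 0.98076923

0.98076923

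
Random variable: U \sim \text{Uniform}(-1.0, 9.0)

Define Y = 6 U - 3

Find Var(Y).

For Y = aU + b: Var(Y) = a² * Var(U)
Var(U) = (9 + 1)^2/12 = 8.3333333
Var(Y) = 6² * 8.3333333 = 36 * 8.3333333 = 300

300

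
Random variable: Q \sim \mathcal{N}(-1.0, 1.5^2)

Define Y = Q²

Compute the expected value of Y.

Using E[X²] = Var(X) + (E[X])²:
E[Q] = -1
Var(Q) = 1.5^2 = 2.25
E[Q²] = 2.25 + (-1)² = 2.25 + 1 = 3.25

3.25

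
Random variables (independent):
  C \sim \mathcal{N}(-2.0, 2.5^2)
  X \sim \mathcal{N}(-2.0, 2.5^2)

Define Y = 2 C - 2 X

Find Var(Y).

For independent RVs: Var(aX + bY) = a²Var(X) + b²Var(Y)
Var(C) = 6.25
Var(X) = 6.25
Var(Y) = 2²*6.25 + (-2)²*6.25
= 4*6.25 + 4*6.25 = 50

50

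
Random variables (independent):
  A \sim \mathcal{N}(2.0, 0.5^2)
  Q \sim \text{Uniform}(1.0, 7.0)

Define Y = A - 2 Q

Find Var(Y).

For independent RVs: Var(aX + bY) = a²Var(X) + b²Var(Y)
Var(A) = 0.25
Var(Q) = 3
Var(Y) = 1²*0.25 + (-2)²*3
= 1*0.25 + 4*3 = 12.25

12.25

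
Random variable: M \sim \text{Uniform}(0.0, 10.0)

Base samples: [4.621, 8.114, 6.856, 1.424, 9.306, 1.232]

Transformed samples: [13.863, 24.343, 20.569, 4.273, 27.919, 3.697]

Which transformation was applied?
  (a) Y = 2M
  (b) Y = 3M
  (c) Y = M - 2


Checking option (b) Y = 3M:
  M = 4.621 -> Y = 13.863 ✓
  M = 8.114 -> Y = 24.343 ✓
  M = 6.856 -> Y = 20.569 ✓
All samples match this transformation.

(b) 3M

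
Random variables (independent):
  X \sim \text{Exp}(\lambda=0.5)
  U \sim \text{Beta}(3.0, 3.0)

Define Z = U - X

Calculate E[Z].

E[Z] = -1*E[X] + 1*E[U]
E[X] = 2
E[U] = 0.5
E[Z] = -1*2 + 1*0.5 = -1.5

-1.5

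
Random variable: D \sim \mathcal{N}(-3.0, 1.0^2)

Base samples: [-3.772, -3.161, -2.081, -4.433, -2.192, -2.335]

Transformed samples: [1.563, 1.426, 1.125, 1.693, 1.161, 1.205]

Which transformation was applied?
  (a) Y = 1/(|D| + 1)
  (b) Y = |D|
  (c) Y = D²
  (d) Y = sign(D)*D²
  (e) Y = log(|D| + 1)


Checking option (e) Y = log(|D| + 1):
  D = -3.772 -> Y = 1.563 ✓
  D = -3.161 -> Y = 1.426 ✓
  D = -2.081 -> Y = 1.125 ✓
All samples match this transformation.

(e) log(|D| + 1)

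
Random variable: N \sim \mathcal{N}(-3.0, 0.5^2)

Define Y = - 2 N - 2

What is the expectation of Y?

For Y = -2N - 2:
E[Y] = -2 * E[N] - 2
E[N] = -3.0 = -3
E[Y] = -2 * (-3) - 2 = 4

4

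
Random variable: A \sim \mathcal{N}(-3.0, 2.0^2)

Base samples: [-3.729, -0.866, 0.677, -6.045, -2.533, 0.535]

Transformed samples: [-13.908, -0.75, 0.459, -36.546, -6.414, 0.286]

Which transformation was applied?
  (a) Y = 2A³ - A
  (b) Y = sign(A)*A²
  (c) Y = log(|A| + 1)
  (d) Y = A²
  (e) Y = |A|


Checking option (b) Y = sign(A)*A²:
  A = -3.729 -> Y = -13.908 ✓
  A = -0.866 -> Y = -0.75 ✓
  A = 0.677 -> Y = 0.459 ✓
All samples match this transformation.

(b) sign(A)*A²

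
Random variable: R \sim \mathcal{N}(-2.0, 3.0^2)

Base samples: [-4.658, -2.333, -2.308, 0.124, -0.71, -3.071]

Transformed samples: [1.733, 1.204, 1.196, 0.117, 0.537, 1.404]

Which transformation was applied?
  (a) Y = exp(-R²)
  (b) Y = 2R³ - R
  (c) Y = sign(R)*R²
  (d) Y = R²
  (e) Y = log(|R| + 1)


Checking option (e) Y = log(|R| + 1):
  R = -4.658 -> Y = 1.733 ✓
  R = -2.333 -> Y = 1.204 ✓
  R = -2.308 -> Y = 1.196 ✓
All samples match this transformation.

(e) log(|R| + 1)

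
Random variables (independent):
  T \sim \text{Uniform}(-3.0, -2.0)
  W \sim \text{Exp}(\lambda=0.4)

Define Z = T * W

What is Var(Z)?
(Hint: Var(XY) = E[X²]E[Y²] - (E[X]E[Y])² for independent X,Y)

Var(XY) = E[X²]E[Y²] - (E[X]E[Y])²
E[T] = -2.5, Var(T) = 0.083333333
E[W] = 2.5, Var(W) = 6.25
E[T²] = 0.083333333 + (-2.5)² = 6.3333333
E[W²] = 6.25 + 2.5² = 12.5
Var(Z) = 6.3333333*12.5 - (-2.5*2.5)²
= 79.166667 - 39.0625 = 40.104167

40.104167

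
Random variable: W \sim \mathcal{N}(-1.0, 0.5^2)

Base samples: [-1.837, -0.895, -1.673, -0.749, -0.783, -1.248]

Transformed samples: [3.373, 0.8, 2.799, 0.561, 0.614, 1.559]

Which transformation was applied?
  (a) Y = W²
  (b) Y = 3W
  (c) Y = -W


Checking option (a) Y = W²:
  W = -1.837 -> Y = 3.373 ✓
  W = -0.895 -> Y = 0.8 ✓
  W = -1.673 -> Y = 2.799 ✓
All samples match this transformation.

(a) W²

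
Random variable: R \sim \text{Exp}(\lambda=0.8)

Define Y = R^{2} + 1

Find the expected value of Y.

E[Y] = 1*E[R²] + 1
E[R] = 1.25
E[R²] = Var(R) + (E[R])² = 1.5625 + 1.5625 = 3.125
E[Y] = 1*3.125 + 1 = 4.125

4.125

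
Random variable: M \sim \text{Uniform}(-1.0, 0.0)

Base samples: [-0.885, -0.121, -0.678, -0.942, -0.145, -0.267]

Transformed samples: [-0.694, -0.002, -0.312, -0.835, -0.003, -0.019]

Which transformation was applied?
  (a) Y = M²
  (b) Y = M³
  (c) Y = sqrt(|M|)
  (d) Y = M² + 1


Checking option (b) Y = M³:
  M = -0.885 -> Y = -0.694 ✓
  M = -0.121 -> Y = -0.002 ✓
  M = -0.678 -> Y = -0.312 ✓
All samples match this transformation.

(b) M³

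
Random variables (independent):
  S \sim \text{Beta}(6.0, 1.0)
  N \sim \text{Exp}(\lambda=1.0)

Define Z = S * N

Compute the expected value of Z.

For independent RVs: E[XY] = E[X]*E[Y]
E[S] = 0.85714286
E[N] = 1
E[Z] = 0.85714286 * 1 = 0.85714286

0.85714286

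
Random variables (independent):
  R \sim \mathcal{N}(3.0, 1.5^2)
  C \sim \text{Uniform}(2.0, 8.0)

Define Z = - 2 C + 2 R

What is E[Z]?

E[Z] = 2*E[R] - 2*E[C]
E[R] = 3
E[C] = 5
E[Z] = 2*3 - 2*5 = -4

-4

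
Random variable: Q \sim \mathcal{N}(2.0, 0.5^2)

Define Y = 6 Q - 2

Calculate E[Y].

For Y = 6Q - 2:
E[Y] = 6 * E[Q] - 2
E[Q] = 2.0 = 2
E[Y] = 6 * 2 - 2 = 10

10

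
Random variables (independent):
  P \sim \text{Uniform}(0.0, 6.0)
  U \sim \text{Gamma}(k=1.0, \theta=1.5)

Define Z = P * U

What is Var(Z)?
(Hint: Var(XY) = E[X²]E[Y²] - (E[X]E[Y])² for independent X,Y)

Var(XY) = E[X²]E[Y²] - (E[X]E[Y])²
E[P] = 3, Var(P) = 3
E[U] = 1.5, Var(U) = 2.25
E[P²] = 3 + 3² = 12
E[U²] = 2.25 + 1.5² = 4.5
Var(Z) = 12*4.5 - (3*1.5)²
= 54 - 20.25 = 33.75

33.75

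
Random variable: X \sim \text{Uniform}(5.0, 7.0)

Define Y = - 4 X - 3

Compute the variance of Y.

For Y = aX + b: Var(Y) = a² * Var(X)
Var(X) = (7 - 5)^2/12 = 0.33333333
Var(Y) = (-4)² * 0.33333333 = 16 * 0.33333333 = 5.3333333

5.3333333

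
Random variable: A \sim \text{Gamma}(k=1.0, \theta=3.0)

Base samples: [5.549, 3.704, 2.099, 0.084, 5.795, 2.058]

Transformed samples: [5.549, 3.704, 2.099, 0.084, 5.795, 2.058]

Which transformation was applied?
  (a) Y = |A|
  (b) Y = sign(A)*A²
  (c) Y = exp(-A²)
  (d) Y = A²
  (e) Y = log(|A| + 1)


Checking option (a) Y = |A|:
  A = 5.549 -> Y = 5.549 ✓
  A = 3.704 -> Y = 3.704 ✓
  A = 2.099 -> Y = 2.099 ✓
All samples match this transformation.

(a) |A|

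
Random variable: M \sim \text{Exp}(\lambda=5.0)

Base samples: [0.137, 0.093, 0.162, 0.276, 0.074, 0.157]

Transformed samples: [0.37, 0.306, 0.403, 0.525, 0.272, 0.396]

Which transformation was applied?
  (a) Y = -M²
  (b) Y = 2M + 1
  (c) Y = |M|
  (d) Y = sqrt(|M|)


Checking option (d) Y = sqrt(|M|):
  M = 0.137 -> Y = 0.37 ✓
  M = 0.093 -> Y = 0.306 ✓
  M = 0.162 -> Y = 0.403 ✓
All samples match this transformation.

(d) sqrt(|M|)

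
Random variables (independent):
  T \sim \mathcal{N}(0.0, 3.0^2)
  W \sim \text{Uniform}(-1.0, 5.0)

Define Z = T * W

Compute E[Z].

For independent RVs: E[XY] = E[X]*E[Y]
E[T] = 0
E[W] = 2
E[Z] = 0 * 2 = 0

0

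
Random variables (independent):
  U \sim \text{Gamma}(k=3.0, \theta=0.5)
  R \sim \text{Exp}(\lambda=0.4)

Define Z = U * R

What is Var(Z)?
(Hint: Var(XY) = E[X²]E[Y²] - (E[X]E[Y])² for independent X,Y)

Var(XY) = E[X²]E[Y²] - (E[X]E[Y])²
E[U] = 1.5, Var(U) = 0.75
E[R] = 2.5, Var(R) = 6.25
E[U²] = 0.75 + 1.5² = 3
E[R²] = 6.25 + 2.5² = 12.5
Var(Z) = 3*12.5 - (1.5*2.5)²
= 37.5 - 14.0625 = 23.4375

23.4375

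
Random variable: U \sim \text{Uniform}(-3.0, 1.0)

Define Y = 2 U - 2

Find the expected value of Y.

For Y = 2U - 2:
E[Y] = 2 * E[U] - 2
E[U] = (-3 + 1)/2 = -1
E[Y] = 2 * (-1) - 2 = -4

-4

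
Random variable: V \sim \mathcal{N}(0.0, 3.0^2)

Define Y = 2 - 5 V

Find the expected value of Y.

For Y = -5V + 2:
E[Y] = -5 * E[V] + 2
E[V] = 0.0 = 0
E[Y] = -5 * 0 + 2 = 2

2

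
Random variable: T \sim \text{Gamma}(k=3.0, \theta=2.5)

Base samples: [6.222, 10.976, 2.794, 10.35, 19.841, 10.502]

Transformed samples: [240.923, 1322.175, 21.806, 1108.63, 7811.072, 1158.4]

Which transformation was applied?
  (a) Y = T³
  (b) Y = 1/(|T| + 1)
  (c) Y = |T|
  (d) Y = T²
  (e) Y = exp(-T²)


Checking option (a) Y = T³:
  T = 6.222 -> Y = 240.923 ✓
  T = 10.976 -> Y = 1322.175 ✓
  T = 2.794 -> Y = 21.806 ✓
All samples match this transformation.

(a) T³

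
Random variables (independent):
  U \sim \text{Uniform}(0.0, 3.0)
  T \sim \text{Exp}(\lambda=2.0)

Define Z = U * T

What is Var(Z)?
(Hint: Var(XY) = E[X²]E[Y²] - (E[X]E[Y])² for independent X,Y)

Var(XY) = E[X²]E[Y²] - (E[X]E[Y])²
E[U] = 1.5, Var(U) = 0.75
E[T] = 0.5, Var(T) = 0.25
E[U²] = 0.75 + 1.5² = 3
E[T²] = 0.25 + 0.5² = 0.5
Var(Z) = 3*0.5 - (1.5*0.5)²
= 1.5 - 0.5625 = 0.9375

0.9375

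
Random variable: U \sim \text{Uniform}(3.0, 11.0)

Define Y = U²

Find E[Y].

E[U²] = Var(U) + (E[U])² = 5.3333333 + 49 = 54.333333

54.333333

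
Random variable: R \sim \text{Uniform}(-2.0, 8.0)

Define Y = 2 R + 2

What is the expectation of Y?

For Y = 2R + 2:
E[Y] = 2 * E[R] + 2
E[R] = (-2 + 8)/2 = 3
E[Y] = 2 * 3 + 2 = 8

8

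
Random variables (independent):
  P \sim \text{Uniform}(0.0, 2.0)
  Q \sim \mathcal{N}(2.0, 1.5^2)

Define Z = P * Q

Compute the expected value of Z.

For independent RVs: E[XY] = E[X]*E[Y]
E[P] = 1
E[Q] = 2
E[Z] = 1 * 2 = 2

2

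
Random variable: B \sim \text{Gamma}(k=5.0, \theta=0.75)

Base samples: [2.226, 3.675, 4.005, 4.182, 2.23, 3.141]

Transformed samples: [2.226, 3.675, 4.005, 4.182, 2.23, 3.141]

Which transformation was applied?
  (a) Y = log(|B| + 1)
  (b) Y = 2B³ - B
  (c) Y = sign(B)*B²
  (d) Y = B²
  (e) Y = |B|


Checking option (e) Y = |B|:
  B = 2.226 -> Y = 2.226 ✓
  B = 3.675 -> Y = 3.675 ✓
  B = 4.005 -> Y = 4.005 ✓
All samples match this transformation.

(e) |B|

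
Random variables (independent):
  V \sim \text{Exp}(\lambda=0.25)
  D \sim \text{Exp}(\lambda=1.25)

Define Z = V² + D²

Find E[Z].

E[Z] = E[V²] + E[D²]
E[V²] = Var(V) + E[V]² = 16 + 16 = 32
E[D²] = Var(D) + E[D]² = 0.64 + 0.64 = 1.28
E[Z] = 32 + 1.28 = 33.28

33.28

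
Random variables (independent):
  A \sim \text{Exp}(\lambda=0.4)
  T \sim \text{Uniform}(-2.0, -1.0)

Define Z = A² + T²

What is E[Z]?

E[Z] = E[A²] + E[T²]
E[A²] = Var(A) + E[A]² = 6.25 + 6.25 = 12.5
E[T²] = Var(T) + E[T]² = 0.083333333 + 2.25 = 2.3333333
E[Z] = 12.5 + 2.3333333 = 14.833333

14.833333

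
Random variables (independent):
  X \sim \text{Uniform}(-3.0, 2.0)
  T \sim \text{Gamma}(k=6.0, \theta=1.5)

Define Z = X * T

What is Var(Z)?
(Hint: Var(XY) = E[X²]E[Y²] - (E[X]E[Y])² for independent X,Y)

Var(XY) = E[X²]E[Y²] - (E[X]E[Y])²
E[X] = -0.5, Var(X) = 2.0833333
E[T] = 9, Var(T) = 13.5
E[X²] = 2.0833333 + (-0.5)² = 2.3333333
E[T²] = 13.5 + 9² = 94.5
Var(Z) = 2.3333333*94.5 - (-0.5*9)²
= 220.5 - 20.25 = 200.25

200.25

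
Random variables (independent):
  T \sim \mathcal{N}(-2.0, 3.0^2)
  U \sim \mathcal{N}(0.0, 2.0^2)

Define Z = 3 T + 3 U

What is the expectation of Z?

E[Z] = 3*E[T] + 3*E[U]
E[T] = -2
E[U] = 0
E[Z] = 3*(-2) + 3*0 = -6

-6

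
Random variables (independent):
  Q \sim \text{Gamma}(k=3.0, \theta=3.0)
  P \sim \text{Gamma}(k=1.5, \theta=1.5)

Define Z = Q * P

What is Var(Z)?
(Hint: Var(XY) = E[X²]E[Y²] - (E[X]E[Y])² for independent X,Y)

Var(XY) = E[X²]E[Y²] - (E[X]E[Y])²
E[Q] = 9, Var(Q) = 27
E[P] = 2.25, Var(P) = 3.375
E[Q²] = 27 + 9² = 108
E[P²] = 3.375 + 2.25² = 8.4375
Var(Z) = 108*8.4375 - (9*2.25)²
= 911.25 - 410.0625 = 501.1875

501.1875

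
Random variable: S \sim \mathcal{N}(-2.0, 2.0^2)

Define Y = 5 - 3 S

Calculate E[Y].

For Y = -3S + 5:
E[Y] = -3 * E[S] + 5
E[S] = -2.0 = -2
E[Y] = -3 * (-2) + 5 = 11

11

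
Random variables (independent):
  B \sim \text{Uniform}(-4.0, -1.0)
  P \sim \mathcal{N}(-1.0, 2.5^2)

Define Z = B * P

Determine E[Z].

For independent RVs: E[XY] = E[X]*E[Y]
E[B] = -2.5
E[P] = -1
E[Z] = -2.5 * (-1) = 2.5

2.5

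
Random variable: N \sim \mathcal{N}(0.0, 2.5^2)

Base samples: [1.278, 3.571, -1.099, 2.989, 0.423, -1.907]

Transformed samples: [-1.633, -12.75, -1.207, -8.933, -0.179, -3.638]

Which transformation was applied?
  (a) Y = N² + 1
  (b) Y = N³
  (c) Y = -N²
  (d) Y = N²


Checking option (c) Y = -N²:
  N = 1.278 -> Y = -1.633 ✓
  N = 3.571 -> Y = -12.75 ✓
  N = -1.099 -> Y = -1.207 ✓
All samples match this transformation.

(c) -N²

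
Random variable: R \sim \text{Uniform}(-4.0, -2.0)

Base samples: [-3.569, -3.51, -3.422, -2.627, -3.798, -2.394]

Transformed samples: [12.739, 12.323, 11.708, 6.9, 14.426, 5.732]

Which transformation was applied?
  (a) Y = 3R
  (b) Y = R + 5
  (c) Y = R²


Checking option (c) Y = R²:
  R = -3.569 -> Y = 12.739 ✓
  R = -3.51 -> Y = 12.323 ✓
  R = -3.422 -> Y = 11.708 ✓
All samples match this transformation.

(c) R²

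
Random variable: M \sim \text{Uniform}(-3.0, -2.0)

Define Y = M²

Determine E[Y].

Using E[X²] = Var(X) + (E[X])²:
E[M] = -2.5
Var(M) = (-2 + 3)^2/12 = 0.083333333
E[M²] = 0.083333333 + (-2.5)² = 0.083333333 + 6.25 = 6.3333333

6.3333333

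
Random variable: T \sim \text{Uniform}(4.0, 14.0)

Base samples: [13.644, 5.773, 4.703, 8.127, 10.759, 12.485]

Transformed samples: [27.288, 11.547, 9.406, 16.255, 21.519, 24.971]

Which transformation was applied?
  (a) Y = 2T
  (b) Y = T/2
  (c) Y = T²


Checking option (a) Y = 2T:
  T = 13.644 -> Y = 27.288 ✓
  T = 5.773 -> Y = 11.547 ✓
  T = 4.703 -> Y = 9.406 ✓
All samples match this transformation.

(a) 2T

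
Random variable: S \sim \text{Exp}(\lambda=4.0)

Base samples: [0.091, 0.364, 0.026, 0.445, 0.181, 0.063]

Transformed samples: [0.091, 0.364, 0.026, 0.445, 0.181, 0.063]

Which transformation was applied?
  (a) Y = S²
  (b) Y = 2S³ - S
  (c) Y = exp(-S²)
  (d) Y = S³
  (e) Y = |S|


Checking option (e) Y = |S|:
  S = 0.091 -> Y = 0.091 ✓
  S = 0.364 -> Y = 0.364 ✓
  S = 0.026 -> Y = 0.026 ✓
All samples match this transformation.

(e) |S|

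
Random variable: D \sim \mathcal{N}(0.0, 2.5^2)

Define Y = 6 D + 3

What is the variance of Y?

For Y = aD + b: Var(Y) = a² * Var(D)
Var(D) = 2.5^2 = 6.25
Var(Y) = 6² * 6.25 = 36 * 6.25 = 225

225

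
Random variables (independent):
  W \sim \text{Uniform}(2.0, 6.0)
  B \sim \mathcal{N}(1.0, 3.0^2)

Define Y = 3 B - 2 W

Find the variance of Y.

For independent RVs: Var(aX + bY) = a²Var(X) + b²Var(Y)
Var(W) = 1.3333333
Var(B) = 9
Var(Y) = (-2)²*1.3333333 + 3²*9
= 4*1.3333333 + 9*9 = 86.333333

86.333333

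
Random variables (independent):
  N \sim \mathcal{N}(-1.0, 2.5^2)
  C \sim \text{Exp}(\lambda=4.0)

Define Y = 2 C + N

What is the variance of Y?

For independent RVs: Var(aX + bY) = a²Var(X) + b²Var(Y)
Var(N) = 6.25
Var(C) = 0.0625
Var(Y) = 1²*6.25 + 2²*0.0625
= 1*6.25 + 4*0.0625 = 6.5

6.5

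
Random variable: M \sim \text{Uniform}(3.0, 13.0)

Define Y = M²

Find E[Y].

Using E[X²] = Var(X) + (E[X])²:
E[M] = 8
Var(M) = (13 - 3)^2/12 = 8.3333333
E[M²] = 8.3333333 + 8² = 8.3333333 + 64 = 72.333333

72.333333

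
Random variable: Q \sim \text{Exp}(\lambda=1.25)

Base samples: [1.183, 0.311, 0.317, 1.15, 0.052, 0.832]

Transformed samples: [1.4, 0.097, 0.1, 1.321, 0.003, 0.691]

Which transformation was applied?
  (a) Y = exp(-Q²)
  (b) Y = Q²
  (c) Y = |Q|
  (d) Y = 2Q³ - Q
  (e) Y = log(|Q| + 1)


Checking option (b) Y = Q²:
  Q = 1.183 -> Y = 1.4 ✓
  Q = 0.311 -> Y = 0.097 ✓
  Q = 0.317 -> Y = 0.1 ✓
All samples match this transformation.

(b) Q²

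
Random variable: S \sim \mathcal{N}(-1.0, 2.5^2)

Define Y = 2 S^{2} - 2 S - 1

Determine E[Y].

E[Y] = 2*E[S²] - 2*E[S] - 1
E[S] = -1
E[S²] = Var(S) + (E[S])² = 6.25 + 1 = 7.25
E[Y] = 2*7.25 - 2*(-1) - 1 = 15.5

15.5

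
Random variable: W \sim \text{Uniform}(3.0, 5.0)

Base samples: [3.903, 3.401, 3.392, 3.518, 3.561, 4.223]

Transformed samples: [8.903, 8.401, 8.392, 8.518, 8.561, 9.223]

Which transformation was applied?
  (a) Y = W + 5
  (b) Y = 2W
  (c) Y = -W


Checking option (a) Y = W + 5:
  W = 3.903 -> Y = 8.903 ✓
  W = 3.401 -> Y = 8.401 ✓
  W = 3.392 -> Y = 8.392 ✓
All samples match this transformation.

(a) W + 5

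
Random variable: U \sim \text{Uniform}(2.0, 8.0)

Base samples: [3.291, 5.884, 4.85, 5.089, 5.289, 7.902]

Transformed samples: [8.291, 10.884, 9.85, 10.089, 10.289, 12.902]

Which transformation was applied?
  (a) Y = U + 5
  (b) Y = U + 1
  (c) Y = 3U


Checking option (a) Y = U + 5:
  U = 3.291 -> Y = 8.291 ✓
  U = 5.884 -> Y = 10.884 ✓
  U = 4.85 -> Y = 9.85 ✓
All samples match this transformation.

(a) U + 5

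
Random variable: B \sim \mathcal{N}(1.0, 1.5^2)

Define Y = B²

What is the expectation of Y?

E[B²] = Var(B) + (E[B])² = 2.25 + 1 = 3.25

3.25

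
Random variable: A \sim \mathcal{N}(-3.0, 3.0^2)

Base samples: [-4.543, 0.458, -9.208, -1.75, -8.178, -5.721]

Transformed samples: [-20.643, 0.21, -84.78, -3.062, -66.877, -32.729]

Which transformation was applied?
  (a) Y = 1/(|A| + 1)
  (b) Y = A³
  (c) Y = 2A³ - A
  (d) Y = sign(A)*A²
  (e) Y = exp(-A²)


Checking option (d) Y = sign(A)*A²:
  A = -4.543 -> Y = -20.643 ✓
  A = 0.458 -> Y = 0.21 ✓
  A = -9.208 -> Y = -84.78 ✓
All samples match this transformation.

(d) sign(A)*A²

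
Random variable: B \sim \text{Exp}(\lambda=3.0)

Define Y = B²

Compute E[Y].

E[B²] = Var(B) + (E[B])² = 0.11111111 + 0.11111111 = 0.22222222

0.22222222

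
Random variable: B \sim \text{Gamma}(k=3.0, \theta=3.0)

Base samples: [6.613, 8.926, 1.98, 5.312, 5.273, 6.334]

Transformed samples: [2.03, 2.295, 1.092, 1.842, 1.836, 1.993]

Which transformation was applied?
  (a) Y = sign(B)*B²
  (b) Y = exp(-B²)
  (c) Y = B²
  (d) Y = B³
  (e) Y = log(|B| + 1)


Checking option (e) Y = log(|B| + 1):
  B = 6.613 -> Y = 2.03 ✓
  B = 8.926 -> Y = 2.295 ✓
  B = 1.98 -> Y = 1.092 ✓
All samples match this transformation.

(e) log(|B| + 1)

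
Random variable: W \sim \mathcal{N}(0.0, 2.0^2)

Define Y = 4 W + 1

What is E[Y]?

For Y = 4W + 1:
E[Y] = 4 * E[W] + 1
E[W] = 0.0 = 0
E[Y] = 4 * 0 + 1 = 1

1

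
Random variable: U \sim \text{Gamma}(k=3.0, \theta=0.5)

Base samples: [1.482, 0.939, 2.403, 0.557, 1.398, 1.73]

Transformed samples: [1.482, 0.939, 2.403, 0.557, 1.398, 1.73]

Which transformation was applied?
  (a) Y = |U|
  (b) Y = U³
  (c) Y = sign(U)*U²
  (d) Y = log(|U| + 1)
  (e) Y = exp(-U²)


Checking option (a) Y = |U|:
  U = 1.482 -> Y = 1.482 ✓
  U = 0.939 -> Y = 0.939 ✓
  U = 2.403 -> Y = 2.403 ✓
All samples match this transformation.

(a) |U|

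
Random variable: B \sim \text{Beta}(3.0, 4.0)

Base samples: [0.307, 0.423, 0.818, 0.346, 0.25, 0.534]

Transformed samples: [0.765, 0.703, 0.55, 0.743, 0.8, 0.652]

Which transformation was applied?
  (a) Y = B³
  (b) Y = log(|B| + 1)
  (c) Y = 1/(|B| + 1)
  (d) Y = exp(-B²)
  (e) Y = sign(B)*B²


Checking option (c) Y = 1/(|B| + 1):
  B = 0.307 -> Y = 0.765 ✓
  B = 0.423 -> Y = 0.703 ✓
  B = 0.818 -> Y = 0.55 ✓
All samples match this transformation.

(c) 1/(|B| + 1)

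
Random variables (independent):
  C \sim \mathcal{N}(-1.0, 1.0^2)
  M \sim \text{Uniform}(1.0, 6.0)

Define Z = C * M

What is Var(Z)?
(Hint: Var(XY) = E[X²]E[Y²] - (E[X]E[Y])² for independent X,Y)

Var(XY) = E[X²]E[Y²] - (E[X]E[Y])²
E[C] = -1, Var(C) = 1
E[M] = 3.5, Var(M) = 2.0833333
E[C²] = 1 + (-1)² = 2
E[M²] = 2.0833333 + 3.5² = 14.333333
Var(Z) = 2*14.333333 - (-1*3.5)²
= 28.666667 - 12.25 = 16.416667

16.416667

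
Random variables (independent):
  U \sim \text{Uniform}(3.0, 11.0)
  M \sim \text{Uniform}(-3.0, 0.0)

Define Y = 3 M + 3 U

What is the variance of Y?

For independent RVs: Var(aX + bY) = a²Var(X) + b²Var(Y)
Var(U) = 5.3333333
Var(M) = 0.75
Var(Y) = 3²*5.3333333 + 3²*0.75
= 9*5.3333333 + 9*0.75 = 54.75

54.75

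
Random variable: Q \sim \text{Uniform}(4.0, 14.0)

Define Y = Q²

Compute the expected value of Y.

Using E[X²] = Var(X) + (E[X])²:
E[Q] = 9
Var(Q) = (14 - 4)^2/12 = 8.3333333
E[Q²] = 8.3333333 + 9² = 8.3333333 + 81 = 89.333333

89.333333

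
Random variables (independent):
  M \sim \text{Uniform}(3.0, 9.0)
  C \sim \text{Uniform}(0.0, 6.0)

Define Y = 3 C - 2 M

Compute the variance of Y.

For independent RVs: Var(aX + bY) = a²Var(X) + b²Var(Y)
Var(M) = 3
Var(C) = 3
Var(Y) = (-2)²*3 + 3²*3
= 4*3 + 9*3 = 39

39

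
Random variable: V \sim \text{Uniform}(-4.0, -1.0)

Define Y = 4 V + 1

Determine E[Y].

For Y = 4V + 1:
E[Y] = 4 * E[V] + 1
E[V] = (-4 - 1)/2 = -2.5
E[Y] = 4 * (-2.5) + 1 = -9

-9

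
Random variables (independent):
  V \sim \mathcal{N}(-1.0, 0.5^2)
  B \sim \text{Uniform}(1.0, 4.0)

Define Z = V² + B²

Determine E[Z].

E[Z] = E[V²] + E[B²]
E[V²] = Var(V) + E[V]² = 0.25 + 1 = 1.25
E[B²] = Var(B) + E[B]² = 0.75 + 6.25 = 7
E[Z] = 1.25 + 7 = 8.25

8.25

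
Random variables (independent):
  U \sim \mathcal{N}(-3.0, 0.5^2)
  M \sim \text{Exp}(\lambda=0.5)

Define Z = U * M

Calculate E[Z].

For independent RVs: E[XY] = E[X]*E[Y]
E[U] = -3
E[M] = 2
E[Z] = -3 * 2 = -6

-6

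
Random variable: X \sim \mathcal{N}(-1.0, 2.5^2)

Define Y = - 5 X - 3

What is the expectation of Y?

For Y = -5X - 3:
E[Y] = -5 * E[X] - 3
E[X] = -1.0 = -1
E[Y] = -5 * (-1) - 3 = 2

2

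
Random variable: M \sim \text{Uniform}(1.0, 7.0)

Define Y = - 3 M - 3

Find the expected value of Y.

For Y = -3M - 3:
E[Y] = -3 * E[M] - 3
E[M] = (1 + 7)/2 = 4
E[Y] = -3 * 4 - 3 = -15

-15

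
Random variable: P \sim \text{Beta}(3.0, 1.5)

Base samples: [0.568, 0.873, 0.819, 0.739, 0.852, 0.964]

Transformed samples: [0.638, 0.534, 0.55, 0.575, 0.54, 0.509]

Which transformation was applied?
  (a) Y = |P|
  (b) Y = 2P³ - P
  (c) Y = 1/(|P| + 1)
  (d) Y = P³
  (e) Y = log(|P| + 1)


Checking option (c) Y = 1/(|P| + 1):
  P = 0.568 -> Y = 0.638 ✓
  P = 0.873 -> Y = 0.534 ✓
  P = 0.819 -> Y = 0.55 ✓
All samples match this transformation.

(c) 1/(|P| + 1)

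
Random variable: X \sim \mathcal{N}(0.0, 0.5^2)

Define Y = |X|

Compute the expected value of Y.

For X ~ N(0, 0.5²), E[|X|] = sigma * sqrt(2/pi)
= 0.5 * sqrt(2/pi) = 0.39894228

0.39894228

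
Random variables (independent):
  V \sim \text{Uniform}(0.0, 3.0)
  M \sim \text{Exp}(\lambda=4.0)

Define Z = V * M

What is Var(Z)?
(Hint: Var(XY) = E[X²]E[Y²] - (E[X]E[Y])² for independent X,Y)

Var(XY) = E[X²]E[Y²] - (E[X]E[Y])²
E[V] = 1.5, Var(V) = 0.75
E[M] = 0.25, Var(M) = 0.0625
E[V²] = 0.75 + 1.5² = 3
E[M²] = 0.0625 + 0.25² = 0.125
Var(Z) = 3*0.125 - (1.5*0.25)²
= 0.375 - 0.140625 = 0.234375

0.234375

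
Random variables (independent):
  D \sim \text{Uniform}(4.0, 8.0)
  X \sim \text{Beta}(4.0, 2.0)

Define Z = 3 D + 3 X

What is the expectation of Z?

E[Z] = 3*E[D] + 3*E[X]
E[D] = 6
E[X] = 0.66666667
E[Z] = 3*6 + 3*0.66666667 = 20

20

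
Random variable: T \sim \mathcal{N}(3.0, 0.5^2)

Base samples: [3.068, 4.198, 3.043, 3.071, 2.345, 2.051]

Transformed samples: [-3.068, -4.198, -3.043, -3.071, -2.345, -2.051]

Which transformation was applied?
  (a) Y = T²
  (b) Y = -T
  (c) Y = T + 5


Checking option (b) Y = -T:
  T = 3.068 -> Y = -3.068 ✓
  T = 4.198 -> Y = -4.198 ✓
  T = 3.043 -> Y = -3.043 ✓
All samples match this transformation.

(b) -T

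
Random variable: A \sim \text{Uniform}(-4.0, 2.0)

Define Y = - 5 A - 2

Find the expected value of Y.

For Y = -5A - 2:
E[Y] = -5 * E[A] - 2
E[A] = (-4 + 2)/2 = -1
E[Y] = -5 * (-1) - 2 = 3

3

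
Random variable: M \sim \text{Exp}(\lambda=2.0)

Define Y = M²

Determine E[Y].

Using E[X²] = Var(X) + (E[X])²:
E[M] = 0.5
Var(M) = 1/2.0^2 = 0.25
E[M²] = 0.25 + 0.5² = 0.25 + 0.25 = 0.5

0.5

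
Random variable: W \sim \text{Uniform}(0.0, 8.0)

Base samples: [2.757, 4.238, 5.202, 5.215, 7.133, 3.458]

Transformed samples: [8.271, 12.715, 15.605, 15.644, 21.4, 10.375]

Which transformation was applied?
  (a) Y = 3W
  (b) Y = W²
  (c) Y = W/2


Checking option (a) Y = 3W:
  W = 2.757 -> Y = 8.271 ✓
  W = 4.238 -> Y = 12.715 ✓
  W = 5.202 -> Y = 15.605 ✓
All samples match this transformation.

(a) 3W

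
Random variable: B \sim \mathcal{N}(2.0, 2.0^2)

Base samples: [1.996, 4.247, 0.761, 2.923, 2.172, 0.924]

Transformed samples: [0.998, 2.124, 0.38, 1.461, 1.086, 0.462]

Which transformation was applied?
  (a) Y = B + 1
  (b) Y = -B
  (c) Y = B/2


Checking option (c) Y = B/2:
  B = 1.996 -> Y = 0.998 ✓
  B = 4.247 -> Y = 2.124 ✓
  B = 0.761 -> Y = 0.38 ✓
All samples match this transformation.

(c) B/2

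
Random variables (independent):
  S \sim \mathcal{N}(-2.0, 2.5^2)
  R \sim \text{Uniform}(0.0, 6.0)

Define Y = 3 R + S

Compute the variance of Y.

For independent RVs: Var(aX + bY) = a²Var(X) + b²Var(Y)
Var(S) = 6.25
Var(R) = 3
Var(Y) = 1²*6.25 + 3²*3
= 1*6.25 + 9*3 = 33.25

33.25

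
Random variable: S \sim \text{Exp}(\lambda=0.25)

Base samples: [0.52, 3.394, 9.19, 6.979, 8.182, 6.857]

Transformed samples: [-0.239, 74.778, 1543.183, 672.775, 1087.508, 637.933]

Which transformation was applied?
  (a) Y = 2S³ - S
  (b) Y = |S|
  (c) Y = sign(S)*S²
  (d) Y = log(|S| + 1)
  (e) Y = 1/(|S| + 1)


Checking option (a) Y = 2S³ - S:
  S = 0.52 -> Y = -0.239 ✓
  S = 3.394 -> Y = 74.778 ✓
  S = 9.19 -> Y = 1543.183 ✓
All samples match this transformation.

(a) 2S³ - S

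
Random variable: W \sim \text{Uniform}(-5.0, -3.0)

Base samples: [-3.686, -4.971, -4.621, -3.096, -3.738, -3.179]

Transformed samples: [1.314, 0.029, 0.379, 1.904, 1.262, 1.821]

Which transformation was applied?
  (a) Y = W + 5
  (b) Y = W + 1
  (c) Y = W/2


Checking option (a) Y = W + 5:
  W = -3.686 -> Y = 1.314 ✓
  W = -4.971 -> Y = 0.029 ✓
  W = -4.621 -> Y = 0.379 ✓
All samples match this transformation.

(a) W + 5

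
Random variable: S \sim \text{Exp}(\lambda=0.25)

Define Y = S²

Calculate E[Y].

E[S²] = Var(S) + (E[S])² = 16 + 16 = 32

32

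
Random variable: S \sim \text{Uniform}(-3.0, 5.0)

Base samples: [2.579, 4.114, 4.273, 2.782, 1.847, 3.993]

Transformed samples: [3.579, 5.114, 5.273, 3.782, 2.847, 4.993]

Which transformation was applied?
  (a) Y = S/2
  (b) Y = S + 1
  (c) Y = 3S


Checking option (b) Y = S + 1:
  S = 2.579 -> Y = 3.579 ✓
  S = 4.114 -> Y = 5.114 ✓
  S = 4.273 -> Y = 5.273 ✓
All samples match this transformation.

(b) S + 1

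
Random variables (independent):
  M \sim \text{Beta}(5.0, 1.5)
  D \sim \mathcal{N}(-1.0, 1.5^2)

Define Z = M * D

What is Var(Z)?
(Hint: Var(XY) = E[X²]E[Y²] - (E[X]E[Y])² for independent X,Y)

Var(XY) = E[X²]E[Y²] - (E[X]E[Y])²
E[M] = 0.76923077, Var(M) = 0.023668639
E[D] = -1, Var(D) = 2.25
E[M²] = 0.023668639 + 0.76923077² = 0.61538462
E[D²] = 2.25 + (-1)² = 3.25
Var(Z) = 0.61538462*3.25 - (0.76923077*(-1))²
= 2 - 0.59171598 = 1.408284

1.408284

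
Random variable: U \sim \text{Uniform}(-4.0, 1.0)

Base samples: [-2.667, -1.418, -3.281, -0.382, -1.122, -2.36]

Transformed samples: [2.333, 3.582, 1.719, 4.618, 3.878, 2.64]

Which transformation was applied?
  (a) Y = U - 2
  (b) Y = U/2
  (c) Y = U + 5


Checking option (c) Y = U + 5:
  U = -2.667 -> Y = 2.333 ✓
  U = -1.418 -> Y = 3.582 ✓
  U = -3.281 -> Y = 1.719 ✓
All samples match this transformation.

(c) U + 5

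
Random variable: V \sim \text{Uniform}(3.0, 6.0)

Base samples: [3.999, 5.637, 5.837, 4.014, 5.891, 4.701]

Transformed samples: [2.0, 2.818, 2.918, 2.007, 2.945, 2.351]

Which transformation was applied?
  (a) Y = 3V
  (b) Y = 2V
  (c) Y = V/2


Checking option (c) Y = V/2:
  V = 3.999 -> Y = 2.0 ✓
  V = 5.637 -> Y = 2.818 ✓
  V = 5.837 -> Y = 2.918 ✓
All samples match this transformation.

(c) V/2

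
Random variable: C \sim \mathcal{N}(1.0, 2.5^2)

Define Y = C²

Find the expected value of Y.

Using E[X²] = Var(X) + (E[X])²:
E[C] = 1
Var(C) = 2.5^2 = 6.25
E[C²] = 6.25 + 1² = 6.25 + 1 = 7.25

7.25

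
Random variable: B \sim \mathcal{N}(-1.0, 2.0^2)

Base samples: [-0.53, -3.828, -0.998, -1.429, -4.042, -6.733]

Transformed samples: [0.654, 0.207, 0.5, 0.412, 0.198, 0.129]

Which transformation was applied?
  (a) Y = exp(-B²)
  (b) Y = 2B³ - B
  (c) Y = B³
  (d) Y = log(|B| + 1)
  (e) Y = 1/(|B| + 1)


Checking option (e) Y = 1/(|B| + 1):
  B = -0.53 -> Y = 0.654 ✓
  B = -3.828 -> Y = 0.207 ✓
  B = -0.998 -> Y = 0.5 ✓
All samples match this transformation.

(e) 1/(|B| + 1)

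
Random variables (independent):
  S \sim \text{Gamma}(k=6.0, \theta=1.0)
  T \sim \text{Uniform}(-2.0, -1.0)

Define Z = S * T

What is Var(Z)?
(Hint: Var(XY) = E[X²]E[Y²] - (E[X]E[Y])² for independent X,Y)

Var(XY) = E[X²]E[Y²] - (E[X]E[Y])²
E[S] = 6, Var(S) = 6
E[T] = -1.5, Var(T) = 0.083333333
E[S²] = 6 + 6² = 42
E[T²] = 0.083333333 + (-1.5)² = 2.3333333
Var(Z) = 42*2.3333333 - (6*(-1.5))²
= 98 - 81 = 17

17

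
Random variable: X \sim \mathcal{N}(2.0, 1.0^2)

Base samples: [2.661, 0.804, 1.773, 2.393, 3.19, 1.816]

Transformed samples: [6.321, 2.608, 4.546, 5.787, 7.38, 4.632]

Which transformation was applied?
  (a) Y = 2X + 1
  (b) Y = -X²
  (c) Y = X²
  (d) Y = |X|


Checking option (a) Y = 2X + 1:
  X = 2.661 -> Y = 6.321 ✓
  X = 0.804 -> Y = 2.608 ✓
  X = 1.773 -> Y = 4.546 ✓
All samples match this transformation.

(a) 2X + 1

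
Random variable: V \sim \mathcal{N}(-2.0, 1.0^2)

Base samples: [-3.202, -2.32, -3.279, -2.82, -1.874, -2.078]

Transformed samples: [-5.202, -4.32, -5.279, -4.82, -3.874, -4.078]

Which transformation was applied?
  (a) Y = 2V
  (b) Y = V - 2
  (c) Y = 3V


Checking option (b) Y = V - 2:
  V = -3.202 -> Y = -5.202 ✓
  V = -2.32 -> Y = -4.32 ✓
  V = -3.279 -> Y = -5.279 ✓
All samples match this transformation.

(b) V - 2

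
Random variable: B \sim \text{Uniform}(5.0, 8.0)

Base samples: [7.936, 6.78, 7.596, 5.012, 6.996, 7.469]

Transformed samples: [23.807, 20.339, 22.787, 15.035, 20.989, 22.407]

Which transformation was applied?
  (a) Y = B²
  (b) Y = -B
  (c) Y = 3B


Checking option (c) Y = 3B:
  B = 7.936 -> Y = 23.807 ✓
  B = 6.78 -> Y = 20.339 ✓
  B = 7.596 -> Y = 22.787 ✓
All samples match this transformation.

(c) 3B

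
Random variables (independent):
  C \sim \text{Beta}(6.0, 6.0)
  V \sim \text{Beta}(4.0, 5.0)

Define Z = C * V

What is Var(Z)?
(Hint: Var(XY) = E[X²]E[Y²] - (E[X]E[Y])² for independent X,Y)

Var(XY) = E[X²]E[Y²] - (E[X]E[Y])²
E[C] = 0.5, Var(C) = 0.019230769
E[V] = 0.44444444, Var(V) = 0.024691358
E[C²] = 0.019230769 + 0.5² = 0.26923077
E[V²] = 0.024691358 + 0.44444444² = 0.22222222
Var(Z) = 0.26923077*0.22222222 - (0.5*0.44444444)²
= 0.05982906 - 0.049382716 = 0.010446344

0.010446344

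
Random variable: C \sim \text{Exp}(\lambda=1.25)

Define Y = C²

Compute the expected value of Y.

E[C²] = Var(C) + (E[C])² = 0.64 + 0.64 = 1.28

1.28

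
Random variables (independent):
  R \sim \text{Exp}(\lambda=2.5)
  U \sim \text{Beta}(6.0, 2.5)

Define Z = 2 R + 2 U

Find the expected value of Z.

E[Z] = 2*E[R] + 2*E[U]
E[R] = 0.4
E[U] = 0.70588235
E[Z] = 2*0.4 + 2*0.70588235 = 2.2117647

2.2117647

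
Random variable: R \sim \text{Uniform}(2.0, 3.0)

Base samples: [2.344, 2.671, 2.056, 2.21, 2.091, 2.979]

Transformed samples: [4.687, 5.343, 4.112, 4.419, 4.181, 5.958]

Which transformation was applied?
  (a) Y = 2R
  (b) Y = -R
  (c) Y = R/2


Checking option (a) Y = 2R:
  R = 2.344 -> Y = 4.687 ✓
  R = 2.671 -> Y = 5.343 ✓
  R = 2.056 -> Y = 4.112 ✓
All samples match this transformation.

(a) 2R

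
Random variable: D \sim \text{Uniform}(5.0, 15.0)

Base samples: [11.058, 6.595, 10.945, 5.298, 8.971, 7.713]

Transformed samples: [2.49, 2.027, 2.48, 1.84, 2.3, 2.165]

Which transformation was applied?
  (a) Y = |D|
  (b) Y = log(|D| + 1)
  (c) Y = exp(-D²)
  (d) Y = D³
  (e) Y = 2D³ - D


Checking option (b) Y = log(|D| + 1):
  D = 11.058 -> Y = 2.49 ✓
  D = 6.595 -> Y = 2.027 ✓
  D = 10.945 -> Y = 2.48 ✓
All samples match this transformation.

(b) log(|D| + 1)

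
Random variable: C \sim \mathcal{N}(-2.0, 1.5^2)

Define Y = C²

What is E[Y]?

E[C²] = Var(C) + (E[C])² = 2.25 + 4 = 6.25

6.25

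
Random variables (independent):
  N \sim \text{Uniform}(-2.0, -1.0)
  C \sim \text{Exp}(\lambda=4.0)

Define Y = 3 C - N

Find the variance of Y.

For independent RVs: Var(aX + bY) = a²Var(X) + b²Var(Y)
Var(N) = 0.083333333
Var(C) = 0.0625
Var(Y) = (-1)²*0.083333333 + 3²*0.0625
= 1*0.083333333 + 9*0.0625 = 0.64583333

0.64583333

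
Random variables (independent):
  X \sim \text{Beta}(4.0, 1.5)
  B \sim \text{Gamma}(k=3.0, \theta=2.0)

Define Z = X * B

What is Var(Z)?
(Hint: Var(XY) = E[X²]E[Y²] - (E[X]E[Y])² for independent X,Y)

Var(XY) = E[X²]E[Y²] - (E[X]E[Y])²
E[X] = 0.72727273, Var(X) = 0.03051494
E[B] = 6, Var(B) = 12
E[X²] = 0.03051494 + 0.72727273² = 0.55944056
E[B²] = 12 + 6² = 48
Var(Z) = 0.55944056*48 - (0.72727273*6)²
= 26.853147 - 19.041322 = 7.8118245

7.8118245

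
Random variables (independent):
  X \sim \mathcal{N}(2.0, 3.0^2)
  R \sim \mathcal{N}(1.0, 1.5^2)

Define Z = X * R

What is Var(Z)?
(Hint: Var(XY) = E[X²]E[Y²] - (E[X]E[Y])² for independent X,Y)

Var(XY) = E[X²]E[Y²] - (E[X]E[Y])²
E[X] = 2, Var(X) = 9
E[R] = 1, Var(R) = 2.25
E[X²] = 9 + 2² = 13
E[R²] = 2.25 + 1² = 3.25
Var(Z) = 13*3.25 - (2*1)²
= 42.25 - 4 = 38.25

38.25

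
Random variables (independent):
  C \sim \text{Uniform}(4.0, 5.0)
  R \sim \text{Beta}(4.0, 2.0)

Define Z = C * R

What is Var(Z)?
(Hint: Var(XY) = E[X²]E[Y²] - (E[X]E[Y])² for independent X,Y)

Var(XY) = E[X²]E[Y²] - (E[X]E[Y])²
E[C] = 4.5, Var(C) = 0.083333333
E[R] = 0.66666667, Var(R) = 0.031746032
E[C²] = 0.083333333 + 4.5² = 20.333333
E[R²] = 0.031746032 + 0.66666667² = 0.47619048
Var(Z) = 20.333333*0.47619048 - (4.5*0.66666667)²
= 9.6825397 - 9 = 0.68253968

0.68253968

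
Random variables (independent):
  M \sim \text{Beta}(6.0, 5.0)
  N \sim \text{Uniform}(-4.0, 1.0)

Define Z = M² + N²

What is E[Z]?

E[Z] = E[M²] + E[N²]
E[M²] = Var(M) + E[M]² = 0.020661157 + 0.29752066 = 0.31818182
E[N²] = Var(N) + E[N]² = 2.0833333 + 2.25 = 4.3333333
E[Z] = 0.31818182 + 4.3333333 = 4.6515152

4.6515152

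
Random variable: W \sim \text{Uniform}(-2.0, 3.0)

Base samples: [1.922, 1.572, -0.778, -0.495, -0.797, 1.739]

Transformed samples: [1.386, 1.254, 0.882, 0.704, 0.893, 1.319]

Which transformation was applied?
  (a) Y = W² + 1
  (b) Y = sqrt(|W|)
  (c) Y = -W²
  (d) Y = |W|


Checking option (b) Y = sqrt(|W|):
  W = 1.922 -> Y = 1.386 ✓
  W = 1.572 -> Y = 1.254 ✓
  W = -0.778 -> Y = 0.882 ✓
All samples match this transformation.

(b) sqrt(|W|)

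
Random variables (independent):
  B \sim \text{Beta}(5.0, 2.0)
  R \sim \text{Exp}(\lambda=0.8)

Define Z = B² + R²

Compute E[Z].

E[Z] = E[B²] + E[R²]
E[B²] = Var(B) + E[B]² = 0.025510204 + 0.51020408 = 0.53571429
E[R²] = Var(R) + E[R]² = 1.5625 + 1.5625 = 3.125
E[Z] = 0.53571429 + 3.125 = 3.6607143

3.6607143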